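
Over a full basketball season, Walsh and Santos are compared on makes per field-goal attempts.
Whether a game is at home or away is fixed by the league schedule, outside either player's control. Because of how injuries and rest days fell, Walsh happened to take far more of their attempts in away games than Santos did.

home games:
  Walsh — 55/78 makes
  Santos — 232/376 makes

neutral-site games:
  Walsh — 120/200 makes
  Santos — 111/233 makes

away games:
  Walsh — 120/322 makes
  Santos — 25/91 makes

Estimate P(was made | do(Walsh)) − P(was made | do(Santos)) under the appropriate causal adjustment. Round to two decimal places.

Within every game venue level Walsh has the higher rate, yet pooled Santos does — Simpson's reversal.
Here game venue is a common cause — it drives both which player a case falls under and the outcome. The crude comparison mixes populations; the stratum-specific rates are the causally relevant ones.
Adjusting over the population distribution of game venue: 0.349·(0.705−0.617) + 0.333·(0.600−0.476) + 0.318·(0.373−0.275) = +0.103.

+0.10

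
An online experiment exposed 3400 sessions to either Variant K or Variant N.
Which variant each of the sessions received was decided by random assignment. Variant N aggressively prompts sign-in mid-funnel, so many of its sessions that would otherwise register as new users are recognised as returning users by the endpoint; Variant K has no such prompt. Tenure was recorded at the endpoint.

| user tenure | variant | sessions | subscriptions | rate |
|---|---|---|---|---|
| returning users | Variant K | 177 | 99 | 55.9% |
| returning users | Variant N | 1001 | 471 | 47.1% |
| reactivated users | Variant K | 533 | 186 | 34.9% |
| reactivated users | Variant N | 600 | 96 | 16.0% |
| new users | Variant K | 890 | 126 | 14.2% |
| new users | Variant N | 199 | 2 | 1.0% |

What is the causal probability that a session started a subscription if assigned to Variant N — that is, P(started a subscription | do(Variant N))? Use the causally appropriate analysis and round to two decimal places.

0.32

The stratified and pooled comparisons disagree (Variant K wins within each user tenure; Variant N wins overall), so the answer turns on the causal role of user tenure.
User tenure lies on the pathway variant → user tenure → outcome, so adjusting for it blocks the indirect effect. For the total causal effect of variant, use the unadjusted pooled rates.
So P(outcome | do(Variant N)) is just the pooled rate for Variant N: 569/1800 = 0.316.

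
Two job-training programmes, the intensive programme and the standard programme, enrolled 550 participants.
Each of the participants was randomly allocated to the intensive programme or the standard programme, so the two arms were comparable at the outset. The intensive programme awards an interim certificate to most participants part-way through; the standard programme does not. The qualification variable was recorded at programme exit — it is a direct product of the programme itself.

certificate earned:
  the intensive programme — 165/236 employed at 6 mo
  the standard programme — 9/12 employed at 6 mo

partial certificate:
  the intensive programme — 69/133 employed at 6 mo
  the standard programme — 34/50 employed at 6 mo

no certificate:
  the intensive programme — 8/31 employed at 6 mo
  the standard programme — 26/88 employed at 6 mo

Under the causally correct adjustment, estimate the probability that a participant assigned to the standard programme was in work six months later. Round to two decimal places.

Qualification attained during the programme here is a post-treatment variable shaped by the programme; conditioning on it would introduce bias rather than remove it. The overall comparison is the causal one.
So P(outcome | do(the standard programme)) is just the pooled rate for the standard programme: 69/150 = 0.460.

0.46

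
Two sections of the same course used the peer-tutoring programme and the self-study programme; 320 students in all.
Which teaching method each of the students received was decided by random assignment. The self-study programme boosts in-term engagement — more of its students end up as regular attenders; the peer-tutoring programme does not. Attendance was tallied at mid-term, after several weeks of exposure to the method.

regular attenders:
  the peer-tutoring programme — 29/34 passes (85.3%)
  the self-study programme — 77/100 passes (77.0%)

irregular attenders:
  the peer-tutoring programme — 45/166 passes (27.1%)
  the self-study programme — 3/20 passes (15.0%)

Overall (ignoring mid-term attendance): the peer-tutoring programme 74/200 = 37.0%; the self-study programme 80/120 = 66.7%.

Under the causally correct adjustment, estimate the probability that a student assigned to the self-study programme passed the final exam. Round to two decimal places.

0.67

The stratified and pooled comparisons disagree (the peer-tutoring programme wins within each mid-term attendance; the self-study programme wins overall), so the answer turns on the causal role of mid-term attendance.
Mid-term attendance is recorded after the teaching method and is itself shifted by it — it sits on the causal path from teaching method to outcome. Conditioning on a mediator would strip out part of the effect we want; the pooled comparison gives the total causal effect.
So P(outcome | do(the self-study programme)) is just the pooled rate for the self-study programme: 80/120 = 0.667.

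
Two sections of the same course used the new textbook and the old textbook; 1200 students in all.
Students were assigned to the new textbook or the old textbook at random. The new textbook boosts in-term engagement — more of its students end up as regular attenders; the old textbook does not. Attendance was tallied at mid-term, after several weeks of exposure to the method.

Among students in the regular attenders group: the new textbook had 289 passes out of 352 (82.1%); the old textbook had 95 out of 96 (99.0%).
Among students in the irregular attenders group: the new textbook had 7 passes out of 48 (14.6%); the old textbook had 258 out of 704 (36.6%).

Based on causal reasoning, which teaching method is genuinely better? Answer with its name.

Within every mid-term attendance level the old textbook has the higher rate, yet pooled the new textbook does — Simpson's reversal.
Mid-term attendance is downstream of the teaching method. One should not condition on a consequence of treatment, so the overall rates are the right comparison.
Pooled: the new textbook 74.0% vs the old textbook 44.1%; the new textbook is higher overall.

the new textbook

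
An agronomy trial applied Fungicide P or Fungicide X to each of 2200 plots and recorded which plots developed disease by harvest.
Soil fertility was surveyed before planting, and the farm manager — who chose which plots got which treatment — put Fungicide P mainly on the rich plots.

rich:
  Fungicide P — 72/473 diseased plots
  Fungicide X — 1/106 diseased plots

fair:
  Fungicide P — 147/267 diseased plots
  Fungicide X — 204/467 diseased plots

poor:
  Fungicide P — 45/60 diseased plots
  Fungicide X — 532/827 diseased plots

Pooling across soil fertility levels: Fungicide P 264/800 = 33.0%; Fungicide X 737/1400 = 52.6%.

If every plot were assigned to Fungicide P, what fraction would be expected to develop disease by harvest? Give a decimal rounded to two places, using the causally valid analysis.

The stratified and pooled comparisons disagree (Fungicide X wins within each soil fertility; Fungicide P wins overall), so the answer turns on the causal role of soil fertility.
Soil fertility differs across fungicides for reasons unrelated to any effect of the fungicide itself, and it separately predicts the outcome — a classic confounder. We must compare within soil fertility levels.
Standardising Fungicide P to the population soil fertility mix: 0.263·72/473 + 0.334·147/267 + 0.403·45/60 = 0.526.

0.53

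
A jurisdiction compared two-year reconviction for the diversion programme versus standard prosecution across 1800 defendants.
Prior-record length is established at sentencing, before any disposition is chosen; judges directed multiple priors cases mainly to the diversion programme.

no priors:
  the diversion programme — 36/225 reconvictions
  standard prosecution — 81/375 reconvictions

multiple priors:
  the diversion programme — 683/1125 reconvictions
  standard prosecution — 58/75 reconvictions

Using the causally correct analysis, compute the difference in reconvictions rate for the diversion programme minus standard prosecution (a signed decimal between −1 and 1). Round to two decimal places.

the diversion programme is lower inside every prior-record length stratum but standard prosecution is lower in aggregate. Whether to stratify depends on how prior-record length relates to the disposition.
Here prior-record length is a common cause — it drives both which disposition a case falls under and the outcome. The crude comparison mixes populations; the stratum-specific rates are the causally relevant ones.
Adjusting over the population distribution of prior-record length: 0.333·(0.160−0.216) + 0.667·(0.607−0.773) = -0.129.

-0.13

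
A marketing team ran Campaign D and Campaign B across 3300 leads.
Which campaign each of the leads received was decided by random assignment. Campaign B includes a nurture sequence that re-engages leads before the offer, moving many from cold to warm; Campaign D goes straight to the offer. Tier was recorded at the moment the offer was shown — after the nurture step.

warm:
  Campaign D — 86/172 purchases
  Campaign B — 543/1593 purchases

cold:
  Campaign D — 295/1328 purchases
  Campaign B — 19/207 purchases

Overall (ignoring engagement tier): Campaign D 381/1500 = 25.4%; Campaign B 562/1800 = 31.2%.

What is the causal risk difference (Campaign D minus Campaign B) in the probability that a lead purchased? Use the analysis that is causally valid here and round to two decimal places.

The engagement tier-specific comparison favours Campaign D throughout, but the pooled figures favour Campaign B. The question is whether to condition on engagement tier.
Engagement tier is downstream of the campaign. One should not condition on a consequence of treatment, so the overall rates are the right comparison.
The causal difference is the pooled difference: 0.254 − 0.312 = -0.058.

-0.06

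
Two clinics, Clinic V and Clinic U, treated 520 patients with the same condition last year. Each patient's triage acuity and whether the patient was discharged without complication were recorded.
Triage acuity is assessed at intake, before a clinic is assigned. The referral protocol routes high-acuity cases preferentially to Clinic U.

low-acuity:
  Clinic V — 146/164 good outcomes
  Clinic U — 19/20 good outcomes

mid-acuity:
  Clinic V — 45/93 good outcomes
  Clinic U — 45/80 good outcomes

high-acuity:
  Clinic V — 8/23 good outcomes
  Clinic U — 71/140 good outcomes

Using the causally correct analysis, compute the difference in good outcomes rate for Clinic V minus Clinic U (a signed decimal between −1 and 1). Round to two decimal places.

Since triage acuity is a pre-existing factor (not a product of the clinic) and it affects the outcome on its own, it is a confounder. The stratified rates, not the pooled rate, identify the causal effect.
Adjusting over the population distribution of triage acuity: 0.354·(0.890−0.950) + 0.333·(0.484−0.562) + 0.313·(0.348−0.507) = -0.097.

-0.10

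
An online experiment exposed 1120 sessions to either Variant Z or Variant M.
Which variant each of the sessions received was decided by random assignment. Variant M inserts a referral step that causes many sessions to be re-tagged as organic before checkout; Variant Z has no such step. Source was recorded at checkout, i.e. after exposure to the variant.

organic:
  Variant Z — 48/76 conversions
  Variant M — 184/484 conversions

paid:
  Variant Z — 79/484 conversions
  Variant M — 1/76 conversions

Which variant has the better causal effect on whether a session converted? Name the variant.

The traffic source-specific comparison favours Variant Z throughout, but the pooled figures favour Variant M. The question is whether to condition on traffic source.
Traffic source here is a post-treatment variable shaped by the variant; conditioning on it would introduce bias rather than remove it. The overall comparison is the causal one.
Pooled: Variant Z 22.7% vs Variant M 33.0%; Variant M is higher overall.

Variant M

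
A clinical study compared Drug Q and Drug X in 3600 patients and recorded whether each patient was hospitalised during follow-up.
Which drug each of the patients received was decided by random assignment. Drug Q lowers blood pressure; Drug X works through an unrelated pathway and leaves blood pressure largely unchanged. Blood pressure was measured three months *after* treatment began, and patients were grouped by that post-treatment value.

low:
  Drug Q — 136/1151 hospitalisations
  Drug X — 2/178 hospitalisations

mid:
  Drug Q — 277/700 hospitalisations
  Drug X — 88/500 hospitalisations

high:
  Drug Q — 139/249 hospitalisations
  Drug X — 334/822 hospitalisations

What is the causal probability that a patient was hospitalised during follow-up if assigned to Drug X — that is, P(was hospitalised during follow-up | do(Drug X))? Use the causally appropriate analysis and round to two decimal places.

Within every blood pressure level Drug X has the lower rate, yet pooled Drug Q does — Simpson's reversal.
Blood pressure here is a post-treatment variable shaped by the drug; conditioning on it would introduce bias rather than remove it. The overall comparison is the causal one.
So P(outcome | do(Drug X)) is just the pooled rate for Drug X: 424/1500 = 0.283.

0.28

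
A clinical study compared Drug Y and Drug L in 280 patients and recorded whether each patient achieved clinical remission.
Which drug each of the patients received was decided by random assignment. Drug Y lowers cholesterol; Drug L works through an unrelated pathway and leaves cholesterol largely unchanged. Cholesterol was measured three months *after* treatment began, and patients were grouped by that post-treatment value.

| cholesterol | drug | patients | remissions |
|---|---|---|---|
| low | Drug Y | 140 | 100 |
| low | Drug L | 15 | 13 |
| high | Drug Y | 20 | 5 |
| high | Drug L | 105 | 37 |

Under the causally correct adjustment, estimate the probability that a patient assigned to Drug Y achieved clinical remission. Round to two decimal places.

0.66

Within every cholesterol level Drug L has the higher rate, yet pooled Drug Y does — Simpson's reversal.
Cholesterol lies on the pathway drug → cholesterol → outcome, so adjusting for it blocks the indirect effect. For the total causal effect of drug, use the unadjusted pooled rates.
So P(outcome | do(Drug Y)) is just the pooled rate for Drug Y: 105/160 = 0.656.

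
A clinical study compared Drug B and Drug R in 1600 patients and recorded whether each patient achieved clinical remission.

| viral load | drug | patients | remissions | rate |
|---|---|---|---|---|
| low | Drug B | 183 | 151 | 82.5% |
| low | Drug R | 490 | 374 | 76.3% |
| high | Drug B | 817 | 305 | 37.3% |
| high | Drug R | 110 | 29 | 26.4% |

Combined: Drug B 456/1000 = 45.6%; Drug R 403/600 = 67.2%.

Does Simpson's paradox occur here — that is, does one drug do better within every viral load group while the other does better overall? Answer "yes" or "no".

yes

Within each viral load level (low 82.5% vs 76.3%; high 37.3% vs 26.4%), Drug B has the higher rate every time. Pooled: 45.6% vs 67.2% — Drug R has the higher rate overall. The two comparisons disagree.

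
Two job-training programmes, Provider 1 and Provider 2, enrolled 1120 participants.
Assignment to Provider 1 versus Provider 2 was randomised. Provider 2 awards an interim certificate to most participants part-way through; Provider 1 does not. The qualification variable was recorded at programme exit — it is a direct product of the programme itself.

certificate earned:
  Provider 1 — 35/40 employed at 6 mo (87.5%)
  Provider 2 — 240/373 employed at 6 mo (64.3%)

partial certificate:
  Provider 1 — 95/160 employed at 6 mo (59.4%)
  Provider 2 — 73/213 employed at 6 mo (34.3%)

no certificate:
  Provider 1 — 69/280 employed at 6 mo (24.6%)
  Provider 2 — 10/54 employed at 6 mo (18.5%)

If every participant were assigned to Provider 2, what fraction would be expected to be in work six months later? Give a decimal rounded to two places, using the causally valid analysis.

Provider 1 is higher inside every qualification attained during the programme stratum but Provider 2 is higher in aggregate. Whether to stratify depends on how qualification attained during the programme relates to the programme.
Qualification attained during the programme lies on the pathway programme → qualification attained during the programme → outcome, so adjusting for it blocks the indirect effect. For the total causal effect of programme, use the unadjusted pooled rates.
So P(outcome | do(Provider 2)) is just the pooled rate for Provider 2: 323/640 = 0.505.

0.50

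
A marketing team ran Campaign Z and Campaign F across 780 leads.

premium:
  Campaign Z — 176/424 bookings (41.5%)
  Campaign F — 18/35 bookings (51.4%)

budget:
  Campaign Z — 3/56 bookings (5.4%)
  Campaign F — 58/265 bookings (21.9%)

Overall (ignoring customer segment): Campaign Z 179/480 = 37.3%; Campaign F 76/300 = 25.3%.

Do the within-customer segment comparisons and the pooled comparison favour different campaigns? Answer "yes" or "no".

yes

Within each customer segment level (premium 41.5% vs 51.4%; budget 5.4% vs 21.9%), Campaign F has the higher rate every time. Pooled: 37.3% vs 25.3% — Campaign Z has the higher rate overall. The two comparisons disagree.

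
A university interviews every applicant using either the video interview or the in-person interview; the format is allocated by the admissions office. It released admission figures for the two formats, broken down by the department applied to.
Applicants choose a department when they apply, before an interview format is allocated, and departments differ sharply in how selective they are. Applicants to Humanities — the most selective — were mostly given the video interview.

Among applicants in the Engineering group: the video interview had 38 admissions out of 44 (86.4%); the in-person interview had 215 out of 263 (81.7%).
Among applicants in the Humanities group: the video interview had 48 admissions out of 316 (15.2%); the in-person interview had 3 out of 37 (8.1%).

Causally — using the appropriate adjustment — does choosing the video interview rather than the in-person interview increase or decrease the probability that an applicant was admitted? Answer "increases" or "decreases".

increases

Here department is a common cause — it drives both which interview format a case falls under and the outcome. The crude comparison mixes populations; the stratum-specific rates are the causally relevant ones.
Within each level — Engineering: 86.4% vs 81.7%; Humanities: 15.2% vs 8.1% — the video interview is higher every time.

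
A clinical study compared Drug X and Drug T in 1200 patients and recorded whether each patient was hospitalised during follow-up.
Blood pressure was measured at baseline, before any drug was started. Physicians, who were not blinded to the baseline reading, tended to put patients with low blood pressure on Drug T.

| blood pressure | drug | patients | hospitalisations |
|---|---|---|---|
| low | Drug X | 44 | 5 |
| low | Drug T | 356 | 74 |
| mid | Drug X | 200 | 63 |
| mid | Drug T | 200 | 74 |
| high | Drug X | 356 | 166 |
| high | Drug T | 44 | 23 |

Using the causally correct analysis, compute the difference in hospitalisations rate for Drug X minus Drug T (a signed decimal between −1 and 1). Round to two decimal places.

Blood pressure satisfies the back-door criterion: it is not a descendant of the drug, and it blocks the spurious path from drug to outcome. Adjusting for it (i.e., using the within-blood pressure rates) gives the causal effect.
Adjusting over the population distribution of blood pressure: 0.333·(0.114−0.208) + 0.333·(0.315−0.370) + 0.333·(0.466−0.523) = -0.069.

-0.07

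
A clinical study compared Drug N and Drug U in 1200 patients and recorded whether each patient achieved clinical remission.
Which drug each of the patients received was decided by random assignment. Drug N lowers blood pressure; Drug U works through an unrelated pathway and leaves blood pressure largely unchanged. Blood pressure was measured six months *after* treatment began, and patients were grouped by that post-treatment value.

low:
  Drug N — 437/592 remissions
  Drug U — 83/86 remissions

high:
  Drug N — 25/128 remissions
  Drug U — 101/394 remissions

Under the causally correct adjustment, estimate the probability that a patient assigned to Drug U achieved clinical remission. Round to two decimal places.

0.38

The blood pressure-specific comparison favours Drug U throughout, but the pooled figures favour Drug N. The question is whether to condition on blood pressure.
Blood pressure here is a post-treatment variable shaped by the drug; conditioning on it would introduce bias rather than remove it. The overall comparison is the causal one.
So P(outcome | do(Drug U)) is just the pooled rate for Drug U: 184/480 = 0.383.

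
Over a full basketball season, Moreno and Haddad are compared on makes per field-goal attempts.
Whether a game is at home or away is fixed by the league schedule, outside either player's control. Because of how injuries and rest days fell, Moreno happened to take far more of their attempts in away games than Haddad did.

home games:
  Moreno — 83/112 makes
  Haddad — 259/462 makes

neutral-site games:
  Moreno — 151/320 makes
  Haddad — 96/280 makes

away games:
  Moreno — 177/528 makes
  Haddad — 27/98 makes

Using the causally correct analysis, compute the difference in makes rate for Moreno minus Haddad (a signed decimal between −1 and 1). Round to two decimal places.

Game venue differs across players for reasons unrelated to any effect of the player itself, and it separately predicts the outcome — a classic confounder. We must compare within game venue levels.
Adjusting over the population distribution of game venue: 0.319·(0.741−0.561) + 0.333·(0.472−0.343) + 0.348·(0.335−0.276) = +0.121.

+0.12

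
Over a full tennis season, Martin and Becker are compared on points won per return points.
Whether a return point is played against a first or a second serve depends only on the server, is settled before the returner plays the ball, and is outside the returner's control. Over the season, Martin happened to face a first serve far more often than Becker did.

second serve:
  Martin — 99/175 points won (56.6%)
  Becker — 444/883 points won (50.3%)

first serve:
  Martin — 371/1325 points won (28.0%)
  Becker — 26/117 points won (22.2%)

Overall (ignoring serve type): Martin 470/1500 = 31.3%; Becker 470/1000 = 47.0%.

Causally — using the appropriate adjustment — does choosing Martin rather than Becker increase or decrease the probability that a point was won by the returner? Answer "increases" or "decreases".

Here serve type is a common cause — it drives both which player a case falls under and the outcome. The crude comparison mixes populations; the stratum-specific rates are the causally relevant ones.
Within each level — second serve: 56.6% vs 50.3%; first serve: 28.0% vs 22.2% — Martin is higher every time.

increases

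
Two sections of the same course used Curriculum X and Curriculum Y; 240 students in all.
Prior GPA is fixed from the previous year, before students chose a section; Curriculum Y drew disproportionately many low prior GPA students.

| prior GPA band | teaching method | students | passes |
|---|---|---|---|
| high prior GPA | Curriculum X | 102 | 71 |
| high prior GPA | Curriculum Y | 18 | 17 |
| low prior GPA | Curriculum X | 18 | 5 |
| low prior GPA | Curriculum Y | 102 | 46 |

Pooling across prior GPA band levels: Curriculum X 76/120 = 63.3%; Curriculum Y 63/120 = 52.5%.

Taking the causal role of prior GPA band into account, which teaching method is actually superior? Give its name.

Prior GPA band differs across teaching methods for reasons unrelated to any effect of the teaching method itself, and it separately predicts the outcome — a classic confounder. We must compare within prior GPA band levels.
Within each level — high prior GPA: 69.6% vs 94.4%; low prior GPA: 27.8% vs 45.1% — Curriculum Y is higher every time.

Curriculum Y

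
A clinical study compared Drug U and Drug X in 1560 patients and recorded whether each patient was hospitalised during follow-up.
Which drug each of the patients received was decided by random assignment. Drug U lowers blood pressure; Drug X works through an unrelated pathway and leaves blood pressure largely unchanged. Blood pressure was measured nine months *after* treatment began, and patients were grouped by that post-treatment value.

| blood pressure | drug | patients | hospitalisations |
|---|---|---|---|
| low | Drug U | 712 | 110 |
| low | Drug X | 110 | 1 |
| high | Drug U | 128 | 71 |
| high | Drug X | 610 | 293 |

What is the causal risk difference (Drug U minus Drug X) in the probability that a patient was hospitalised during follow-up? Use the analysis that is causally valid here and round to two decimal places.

Blood pressure here is a post-treatment variable shaped by the drug; conditioning on it would introduce bias rather than remove it. The overall comparison is the causal one.
The causal difference is the pooled difference: 0.215 − 0.408 = -0.193.

-0.19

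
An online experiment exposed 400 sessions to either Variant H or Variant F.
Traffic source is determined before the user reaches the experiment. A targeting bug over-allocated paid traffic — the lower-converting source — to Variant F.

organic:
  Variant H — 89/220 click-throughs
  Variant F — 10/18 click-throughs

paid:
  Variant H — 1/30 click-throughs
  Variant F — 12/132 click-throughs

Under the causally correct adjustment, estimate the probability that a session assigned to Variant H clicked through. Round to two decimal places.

0.25

Within every traffic source level Variant F has the higher rate, yet pooled Variant H does — Simpson's reversal.
Traffic source satisfies the back-door criterion: it is not a descendant of the variant, and it blocks the spurious path from variant to outcome. Adjusting for it (i.e., using the within-traffic source rates) gives the causal effect.
Standardising Variant H to the population traffic source mix: 0.595·89/220 + 0.405·1/30 = 0.254.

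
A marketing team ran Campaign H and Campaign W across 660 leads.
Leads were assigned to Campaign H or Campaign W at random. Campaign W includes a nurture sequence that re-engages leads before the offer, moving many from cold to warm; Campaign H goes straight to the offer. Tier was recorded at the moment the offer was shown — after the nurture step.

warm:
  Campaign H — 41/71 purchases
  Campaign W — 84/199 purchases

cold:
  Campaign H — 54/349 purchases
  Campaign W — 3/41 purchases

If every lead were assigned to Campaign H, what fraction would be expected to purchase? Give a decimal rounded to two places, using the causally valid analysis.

Engagement tier lies on the pathway campaign → engagement tier → outcome, so adjusting for it blocks the indirect effect. For the total causal effect of campaign, use the unadjusted pooled rates.
So P(outcome | do(Campaign H)) is just the pooled rate for Campaign H: 95/420 = 0.226.

0.23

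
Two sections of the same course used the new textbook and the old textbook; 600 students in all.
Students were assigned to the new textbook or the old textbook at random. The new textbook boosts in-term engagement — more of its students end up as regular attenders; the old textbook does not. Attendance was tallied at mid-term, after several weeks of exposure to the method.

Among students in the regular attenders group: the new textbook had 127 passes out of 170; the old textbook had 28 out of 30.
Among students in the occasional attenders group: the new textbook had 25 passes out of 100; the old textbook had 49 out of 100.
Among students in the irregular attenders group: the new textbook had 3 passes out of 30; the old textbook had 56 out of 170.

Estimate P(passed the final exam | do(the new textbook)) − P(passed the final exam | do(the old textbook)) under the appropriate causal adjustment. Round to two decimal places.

+0.07

The distribution of mid-term attendance is itself part of what the teaching method does — it is an intermediate outcome. Holding it fixed would remove that part of the effect; the total effect is the pooled difference.
The causal difference is the pooled difference: 0.517 − 0.443 = +0.073.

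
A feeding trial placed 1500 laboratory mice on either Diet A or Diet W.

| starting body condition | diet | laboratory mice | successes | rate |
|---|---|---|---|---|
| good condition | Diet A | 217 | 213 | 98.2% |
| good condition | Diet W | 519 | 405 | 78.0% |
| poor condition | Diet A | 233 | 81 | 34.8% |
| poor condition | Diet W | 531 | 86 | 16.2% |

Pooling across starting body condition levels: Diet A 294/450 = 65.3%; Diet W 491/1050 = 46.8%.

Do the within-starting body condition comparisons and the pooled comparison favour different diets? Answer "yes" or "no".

no

Within each starting body condition level (good condition 98.2% vs 78.0%; poor condition 34.8% vs 16.2%), Diet A has the higher rate every time. Pooled: 65.3% vs 46.8% — Diet A has the higher rate overall. They agree.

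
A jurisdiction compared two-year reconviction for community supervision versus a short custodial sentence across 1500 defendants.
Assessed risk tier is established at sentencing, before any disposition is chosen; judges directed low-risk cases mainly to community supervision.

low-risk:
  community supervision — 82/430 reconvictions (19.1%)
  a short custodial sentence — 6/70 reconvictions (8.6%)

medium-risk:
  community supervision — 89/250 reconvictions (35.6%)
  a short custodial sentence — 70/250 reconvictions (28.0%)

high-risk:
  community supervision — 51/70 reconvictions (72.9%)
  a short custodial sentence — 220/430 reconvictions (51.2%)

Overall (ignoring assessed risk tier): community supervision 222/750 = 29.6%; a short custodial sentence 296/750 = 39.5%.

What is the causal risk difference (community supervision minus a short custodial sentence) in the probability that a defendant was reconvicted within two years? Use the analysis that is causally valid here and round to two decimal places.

Within every assessed risk tier level a short custodial sentence has the lower rate, yet pooled community supervision does — Simpson's reversal.
Assessed risk tier differs across dispositions for reasons unrelated to any effect of the disposition itself, and it separately predicts the outcome — a classic confounder. We must compare within assessed risk tier levels.
Adjusting over the population distribution of assessed risk tier: 0.333·(0.191−0.086) + 0.333·(0.356−0.280) + 0.333·(0.729−0.512) = +0.133.

+0.13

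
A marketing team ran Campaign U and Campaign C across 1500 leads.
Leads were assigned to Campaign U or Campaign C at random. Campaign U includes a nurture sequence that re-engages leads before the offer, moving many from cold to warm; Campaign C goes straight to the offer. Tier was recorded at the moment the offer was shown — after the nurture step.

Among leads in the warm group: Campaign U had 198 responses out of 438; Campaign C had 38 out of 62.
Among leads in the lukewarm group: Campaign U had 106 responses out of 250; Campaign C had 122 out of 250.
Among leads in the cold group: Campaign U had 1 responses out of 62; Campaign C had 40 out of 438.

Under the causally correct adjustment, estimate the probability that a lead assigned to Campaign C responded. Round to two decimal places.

The stratified and pooled comparisons disagree (Campaign C wins within each engagement tier; Campaign U wins overall), so the answer turns on the causal role of engagement tier.
Engagement tier is downstream of the campaign. One should not condition on a consequence of treatment, so the overall rates are the right comparison.
So P(outcome | do(Campaign C)) is just the pooled rate for Campaign C: 200/750 = 0.267.

0.27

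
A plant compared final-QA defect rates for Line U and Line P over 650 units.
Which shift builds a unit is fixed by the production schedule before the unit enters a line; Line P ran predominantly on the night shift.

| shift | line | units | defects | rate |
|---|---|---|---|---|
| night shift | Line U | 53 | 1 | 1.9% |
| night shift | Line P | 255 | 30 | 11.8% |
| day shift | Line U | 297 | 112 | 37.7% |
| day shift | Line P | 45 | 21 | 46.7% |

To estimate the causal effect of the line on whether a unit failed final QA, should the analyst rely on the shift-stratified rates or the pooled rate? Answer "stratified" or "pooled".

stratified

Since shift is a pre-existing factor (not a product of the line) and it affects the outcome on its own, it is a confounder. The stratified rates, not the pooled rate, identify the causal effect.
Within each level — night shift: 1.9% vs 11.8%; day shift: 37.7% vs 46.7% — Line U is lower every time.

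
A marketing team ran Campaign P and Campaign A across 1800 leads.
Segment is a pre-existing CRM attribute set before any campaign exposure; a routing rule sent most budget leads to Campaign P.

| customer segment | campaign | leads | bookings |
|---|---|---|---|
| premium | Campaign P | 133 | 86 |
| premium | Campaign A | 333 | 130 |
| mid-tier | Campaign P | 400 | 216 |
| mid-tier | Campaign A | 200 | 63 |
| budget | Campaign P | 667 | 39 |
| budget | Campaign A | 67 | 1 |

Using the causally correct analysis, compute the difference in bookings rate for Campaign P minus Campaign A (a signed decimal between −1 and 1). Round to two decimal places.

+0.16

The stratified and pooled comparisons disagree (Campaign P wins within each customer segment; Campaign A wins overall), so the answer turns on the causal role of customer segment.
Since customer segment is a pre-existing factor (not a product of the campaign) and it affects the outcome on its own, it is a confounder. The stratified rates, not the pooled rate, identify the causal effect.
Adjusting over the population distribution of customer segment: 0.259·(0.647−0.390) + 0.333·(0.540−0.315) + 0.408·(0.058−0.015) = +0.159.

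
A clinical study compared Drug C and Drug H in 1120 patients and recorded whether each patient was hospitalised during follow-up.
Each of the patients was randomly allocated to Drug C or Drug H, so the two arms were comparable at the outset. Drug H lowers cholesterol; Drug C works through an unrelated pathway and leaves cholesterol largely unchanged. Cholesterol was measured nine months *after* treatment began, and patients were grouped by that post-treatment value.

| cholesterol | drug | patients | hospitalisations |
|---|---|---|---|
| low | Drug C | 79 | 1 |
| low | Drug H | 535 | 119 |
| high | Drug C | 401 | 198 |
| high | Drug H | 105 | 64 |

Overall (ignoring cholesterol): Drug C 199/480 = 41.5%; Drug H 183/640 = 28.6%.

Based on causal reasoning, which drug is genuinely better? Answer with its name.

Within every cholesterol level Drug C has the lower rate, yet pooled Drug H does — Simpson's reversal.
Cholesterol is recorded after the drug and is itself shifted by it — it sits on the causal path from drug to outcome. Conditioning on a mediator would strip out part of the effect we want; the pooled comparison gives the total causal effect.
Pooled: Drug C 41.5% vs Drug H 28.6%; Drug H is lower overall.

Drug H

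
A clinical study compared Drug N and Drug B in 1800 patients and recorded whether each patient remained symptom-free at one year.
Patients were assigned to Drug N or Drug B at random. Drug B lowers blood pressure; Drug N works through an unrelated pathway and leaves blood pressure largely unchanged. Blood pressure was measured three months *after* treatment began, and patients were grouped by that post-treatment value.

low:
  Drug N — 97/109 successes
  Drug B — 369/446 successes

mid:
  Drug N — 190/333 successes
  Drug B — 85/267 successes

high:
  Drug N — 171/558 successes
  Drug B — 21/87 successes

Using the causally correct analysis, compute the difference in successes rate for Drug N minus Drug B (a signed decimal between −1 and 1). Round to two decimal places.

-0.14

Stratifying would compare drugs among patients the drugs themselves sorted into blood pressure groups — a form of selection on an intermediate. The unconditioned pooled rates give the total causal effect.
The causal difference is the pooled difference: 0.458 − 0.594 = -0.136.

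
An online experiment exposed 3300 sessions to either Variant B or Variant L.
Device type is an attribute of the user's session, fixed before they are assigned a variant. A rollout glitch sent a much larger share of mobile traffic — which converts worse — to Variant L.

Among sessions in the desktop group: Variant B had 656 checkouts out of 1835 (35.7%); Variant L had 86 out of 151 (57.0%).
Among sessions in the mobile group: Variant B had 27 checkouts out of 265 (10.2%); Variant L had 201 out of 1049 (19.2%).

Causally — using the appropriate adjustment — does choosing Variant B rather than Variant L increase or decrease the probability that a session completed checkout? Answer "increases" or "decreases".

The device type-specific comparison favours Variant L throughout, but the pooled figures favour Variant B. The question is whether to condition on device type.
Here device type is a common cause — it drives both which variant a case falls under and the outcome. The crude comparison mixes populations; the stratum-specific rates are the causally relevant ones.
Within each level — desktop: 35.7% vs 57.0%; mobile: 10.2% vs 19.2% — Variant L is higher every time.

decreases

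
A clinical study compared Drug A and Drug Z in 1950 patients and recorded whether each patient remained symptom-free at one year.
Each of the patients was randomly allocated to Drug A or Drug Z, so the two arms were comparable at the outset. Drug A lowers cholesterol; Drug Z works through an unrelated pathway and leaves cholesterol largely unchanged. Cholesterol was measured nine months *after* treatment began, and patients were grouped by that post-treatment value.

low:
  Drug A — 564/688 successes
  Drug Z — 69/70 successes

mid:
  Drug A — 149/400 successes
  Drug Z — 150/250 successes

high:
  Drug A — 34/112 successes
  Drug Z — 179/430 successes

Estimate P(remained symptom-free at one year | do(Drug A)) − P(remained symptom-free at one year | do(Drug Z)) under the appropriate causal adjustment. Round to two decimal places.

The stratified and pooled comparisons disagree (Drug Z wins within each cholesterol; Drug A wins overall), so the answer turns on the causal role of cholesterol.
Because the drug influences cholesterol, cholesterol is a post-treatment mediator, not a confounder. Stratifying on it would bias the estimate; the causal effect is the crude pooled difference.
The causal difference is the pooled difference: 0.623 − 0.531 = +0.092.

+0.09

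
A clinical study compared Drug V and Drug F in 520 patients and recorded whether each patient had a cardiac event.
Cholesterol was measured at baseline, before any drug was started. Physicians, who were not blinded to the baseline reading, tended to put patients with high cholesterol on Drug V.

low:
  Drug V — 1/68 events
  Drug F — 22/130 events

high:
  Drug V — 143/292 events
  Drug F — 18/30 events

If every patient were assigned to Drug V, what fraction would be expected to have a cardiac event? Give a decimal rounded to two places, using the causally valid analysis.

Cholesterol differs across drugs for reasons unrelated to any effect of the drug itself, and it separately predicts the outcome — a classic confounder. We must compare within cholesterol levels.
Standardising Drug V to the population cholesterol mix: 0.381·1/68 + 0.619·143/292 = 0.309.

0.31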